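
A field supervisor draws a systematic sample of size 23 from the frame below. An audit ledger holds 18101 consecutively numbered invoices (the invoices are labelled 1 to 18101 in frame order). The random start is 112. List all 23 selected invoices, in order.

112, 899, 1686, 2473, 3260, 4047, 4834, 5621, 6408, 7195, 7982, 8769, 9556, 10343, 11130, 11917, 12704, 13491, 14278, 15065, 15852, 16639, 17426

k = N/n = 18101/23 = 787
invoice 1: 112
invoice 2: 112 + 787 = 899
invoice 3: 899 + 787 = 1686
invoice 4: 1686 + 787 = 2473
invoice 5: 2473 + 787 = 3260
invoice 6: 3260 + 787 = 4047
invoice 7: 4047 + 787 = 4834
invoice 8: 4834 + 787 = 5621
invoice 9: 5621 + 787 = 6408
invoice 10: 6408 + 787 = 7195
invoice 11: 7195 + 787 = 7982
invoice 12: 7982 + 787 = 8769
invoice 13: 8769 + 787 = 9556
invoice 14: 9556 + 787 = 10343
invoice 15: 10343 + 787 = 11130
invoice 16: 11130 + 787 = 11917
invoice 17: 11917 + 787 = 12704
invoice 18: 12704 + 787 = 13491
invoice 19: 13491 + 787 = 14278
invoice 20: 14278 + 787 = 15065
invoice 21: 15065 + 787 = 15852
invoice 22: 15852 + 787 = 16639
invoice 23: 16639 + 787 = 17426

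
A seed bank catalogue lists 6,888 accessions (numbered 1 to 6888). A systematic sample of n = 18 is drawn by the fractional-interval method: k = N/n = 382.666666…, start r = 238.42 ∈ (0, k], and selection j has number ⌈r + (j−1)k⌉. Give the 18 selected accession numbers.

239, 622, 1004, 1387, 1770, 2152, 2535, 2918, 3300, 3683, 4066, 4448, 4831, 5214, 5596, 5979, 6362, 6744

j=1: r + 0k = 238.42 → ⌈·⌉ = 239
j=2: r + 1k = 621.086666… → ⌈·⌉ = 622
j=3: r + 2k = 1003.753333… → ⌈·⌉ = 1004
j=4: r + 3k = 1386.42 → ⌈·⌉ = 1387
j=5: r + 4k = 1769.086666… → ⌈·⌉ = 1770
j=6: r + 5k = 2151.753333… → ⌈·⌉ = 2152
j=7: r + 6k = 2534.42 → ⌈·⌉ = 2535
j=8: r + 7k = 2917.086666… → ⌈·⌉ = 2918
j=9: r + 8k = 3299.753333… → ⌈·⌉ = 3300
j=10: r + 9k = 3682.42 → ⌈·⌉ = 3683
j=11: r + 10k = 4065.086666… → ⌈·⌉ = 4066
j=12: r + 11k = 4447.753333… → ⌈·⌉ = 4448
j=13: r + 12k = 4830.42 → ⌈·⌉ = 4831
j=14: r + 13k = 5213.086666… → ⌈·⌉ = 5214
j=15: r + 14k = 5595.753333… → ⌈·⌉ = 5596
j=16: r + 15k = 5978.42 → ⌈·⌉ = 5979
j=17: r + 16k = 6361.086666… → ⌈·⌉ = 6362
j=18: r + 17k = 6743.753333… → ⌈·⌉ = 6744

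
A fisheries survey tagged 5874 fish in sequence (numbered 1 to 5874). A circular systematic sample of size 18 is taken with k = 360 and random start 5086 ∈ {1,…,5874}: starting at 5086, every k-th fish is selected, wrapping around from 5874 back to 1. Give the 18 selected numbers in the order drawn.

5086, 5446, 5806, 292, 652, 1012, 1372, 1732, 2092, 2452, 2812, 3172, 3532, 3892, 4252, 4612, 4972, 5332

Selection 1: 5086
Selection 2: 5086 + 360 = 5446
Selection 3: 5446 + 360 = 5806
Selection 4: 5806 + 360 = 6166 → 6166 − 5874 = 292
Selection 5: 292 + 360 = 652
Selection 6: 652 + 360 = 1012
Selection 7: 1012 + 360 = 1372
Selection 8: 1372 + 360 = 1732
Selection 9: 1732 + 360 = 2092
Selection 10: 2092 + 360 = 2452
Selection 11: 2452 + 360 = 2812
Selection 12: 2812 + 360 = 3172
Selection 13: 3172 + 360 = 3532
Selection 14: 3532 + 360 = 3892
Selection 15: 3892 + 360 = 4252
Selection 16: 4252 + 360 = 4612
Selection 17: 4612 + 360 = 4972
Selection 18: 4972 + 360 = 5332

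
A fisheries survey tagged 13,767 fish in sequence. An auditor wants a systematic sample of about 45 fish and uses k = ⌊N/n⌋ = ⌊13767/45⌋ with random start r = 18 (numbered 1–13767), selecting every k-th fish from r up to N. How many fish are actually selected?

46

k = ⌊13767/45⌋ = 305
Achieved size = ⌊(13767 − 18)/305⌋ + 1 = ⌊13749/305⌋ + 1 = 45 + 1 = 46
(last selection: 18 + 45×305 = 13743 ≤ 13767; next would be 14048 > 13767)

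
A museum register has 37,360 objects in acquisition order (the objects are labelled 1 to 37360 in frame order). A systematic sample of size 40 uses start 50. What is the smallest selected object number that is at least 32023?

k = 37360/40 = 934
Steps past start: ⌈(32023 − 50)/934⌉ = ⌈31973/934⌉ = 35
Selected object: 50 + 35×934 = 32740

32740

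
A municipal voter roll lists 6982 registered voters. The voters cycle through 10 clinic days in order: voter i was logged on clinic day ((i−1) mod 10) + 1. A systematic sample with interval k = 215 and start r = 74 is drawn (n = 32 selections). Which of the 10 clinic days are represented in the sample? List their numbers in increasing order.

4, 9

Consecutive selections differ by k = 215, so their clinic day numbers differ by 215 mod 10 = 5.
gcd(215, 10) = 5, so the sample visits 10/5 = 2 distinct residues mod 10.
Start 74 is clinic day 4; the clinic days hit are 4, 9.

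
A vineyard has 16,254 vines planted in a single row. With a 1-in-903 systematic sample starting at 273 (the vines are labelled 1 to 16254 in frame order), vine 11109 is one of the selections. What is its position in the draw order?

13

k = 903
position = (11109 − 273)/903 + 1 = 10836/903 + 1 = 12 + 1 = 13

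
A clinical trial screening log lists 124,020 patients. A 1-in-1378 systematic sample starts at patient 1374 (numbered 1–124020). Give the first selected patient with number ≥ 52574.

k = 1378
Steps past start: ⌈(52574 − 1374)/1378⌉ = ⌈51200/1378⌉ = 38
Selected patient: 1374 + 38×1378 = 53738

53738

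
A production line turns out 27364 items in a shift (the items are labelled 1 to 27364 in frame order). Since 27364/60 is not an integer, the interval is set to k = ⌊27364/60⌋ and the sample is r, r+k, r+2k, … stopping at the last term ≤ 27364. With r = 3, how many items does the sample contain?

k = ⌊27364/60⌋ = 456
Achieved size = ⌊(27364 − 3)/456⌋ + 1 = ⌊27361/456⌋ + 1 = 60 + 1 = 61
(last selection: 3 + 60×456 = 27363 ≤ 27364; next would be 27819 > 27364)

61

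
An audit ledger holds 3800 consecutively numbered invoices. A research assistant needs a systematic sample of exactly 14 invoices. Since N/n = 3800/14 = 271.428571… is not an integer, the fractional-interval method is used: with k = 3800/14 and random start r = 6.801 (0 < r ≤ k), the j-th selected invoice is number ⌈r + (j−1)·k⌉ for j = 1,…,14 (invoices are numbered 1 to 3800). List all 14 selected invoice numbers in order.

j=1: r + 0k = 6.801 → ⌈·⌉ = 7
j=2: r + 1k = 278.229571… → ⌈·⌉ = 279
j=3: r + 2k = 549.658142… → ⌈·⌉ = 550
j=4: r + 3k = 821.086714… → ⌈·⌉ = 822
j=5: r + 4k = 1092.515285… → ⌈·⌉ = 1093
j=6: r + 5k = 1363.943857… → ⌈·⌉ = 1364
j=7: r + 6k = 1635.372428… → ⌈·⌉ = 1636
j=8: r + 7k = 1906.801 → ⌈·⌉ = 1907
j=9: r + 8k = 2178.229571… → ⌈·⌉ = 2179
j=10: r + 9k = 2449.658142… → ⌈·⌉ = 2450
j=11: r + 10k = 2721.086714… → ⌈·⌉ = 2722
j=12: r + 11k = 2992.515285… → ⌈·⌉ = 2993
j=13: r + 12k = 3263.943857… → ⌈·⌉ = 3264
j=14: r + 13k = 3535.372428… → ⌈·⌉ = 3536

7, 279, 550, 822, 1093, 1364, 1636, 1907, 2179, 2450, 2722, 2993, 3264, 3536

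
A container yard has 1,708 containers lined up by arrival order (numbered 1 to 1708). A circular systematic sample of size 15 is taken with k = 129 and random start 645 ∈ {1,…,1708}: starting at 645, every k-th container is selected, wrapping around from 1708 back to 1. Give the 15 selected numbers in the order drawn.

645, 774, 903, 1032, 1161, 1290, 1419, 1548, 1677, 98, 227, 356, 485, 614, 743

Selection 1: 645
Selection 2: 645 + 129 = 774
Selection 3: 774 + 129 = 903
Selection 4: 903 + 129 = 1032
Selection 5: 1032 + 129 = 1161
Selection 6: 1161 + 129 = 1290
Selection 7: 1290 + 129 = 1419
Selection 8: 1419 + 129 = 1548
Selection 9: 1548 + 129 = 1677
Selection 10: 1677 + 129 = 1806 → 1806 − 1708 = 98
Selection 11: 98 + 129 = 227
Selection 12: 227 + 129 = 356
Selection 13: 356 + 129 = 485
Selection 14: 485 + 129 = 614
Selection 15: 614 + 129 = 743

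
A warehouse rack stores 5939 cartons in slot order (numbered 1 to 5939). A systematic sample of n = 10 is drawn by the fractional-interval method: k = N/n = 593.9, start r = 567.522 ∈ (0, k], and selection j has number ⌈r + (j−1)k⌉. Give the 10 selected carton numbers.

j=1: r + 0k = 567.522 → ⌈·⌉ = 568
j=2: r + 1k = 1161.422 → ⌈·⌉ = 1162
j=3: r + 2k = 1755.322 → ⌈·⌉ = 1756
j=4: r + 3k = 2349.222 → ⌈·⌉ = 2350
j=5: r + 4k = 2943.122 → ⌈·⌉ = 2944
j=6: r + 5k = 3537.022 → ⌈·⌉ = 3538
j=7: r + 6k = 4130.922 → ⌈·⌉ = 4131
j=8: r + 7k = 4724.822 → ⌈·⌉ = 4725
j=9: r + 8k = 5318.722 → ⌈·⌉ = 5319
j=10: r + 9k = 5912.622 → ⌈·⌉ = 5913

568, 1162, 1756, 2350, 2944, 3538, 4131, 4725, 5319, 5913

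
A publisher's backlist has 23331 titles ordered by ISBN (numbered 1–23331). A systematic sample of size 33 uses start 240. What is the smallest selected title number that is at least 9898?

k = 23331/33 = 707
Steps past start: ⌈(9898 − 240)/707⌉ = ⌈9658/707⌉ = 14
Selected title: 240 + 14×707 = 10138

10138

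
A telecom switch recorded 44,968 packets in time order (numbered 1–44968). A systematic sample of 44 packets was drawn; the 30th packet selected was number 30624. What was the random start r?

k = 44968/44 = 1022
r = 30624 − (30−1)×1022 = 30624 − 29638 = 986

986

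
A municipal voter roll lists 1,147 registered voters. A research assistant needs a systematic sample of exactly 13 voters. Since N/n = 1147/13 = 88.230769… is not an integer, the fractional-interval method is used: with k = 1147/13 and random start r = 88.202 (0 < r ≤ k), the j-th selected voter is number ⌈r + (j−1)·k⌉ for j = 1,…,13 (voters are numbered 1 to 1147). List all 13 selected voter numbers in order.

89, 177, 265, 353, 442, 530, 618, 706, 795, 883, 971, 1059, 1147

j=1: r + 0k = 88.202 → ⌈·⌉ = 89
j=2: r + 1k = 176.432769… → ⌈·⌉ = 177
j=3: r + 2k = 264.663538… → ⌈·⌉ = 265
j=4: r + 3k = 352.894307… → ⌈·⌉ = 353
j=5: r + 4k = 441.125076… → ⌈·⌉ = 442
j=6: r + 5k = 529.355846… → ⌈·⌉ = 530
j=7: r + 6k = 617.586615… → ⌈·⌉ = 618
j=8: r + 7k = 705.817384… → ⌈·⌉ = 706
j=9: r + 8k = 794.048153… → ⌈·⌉ = 795
j=10: r + 9k = 882.278923… → ⌈·⌉ = 883
j=11: r + 10k = 970.509692… → ⌈·⌉ = 971
j=12: r + 11k = 1058.740461… → ⌈·⌉ = 1059
j=13: r + 12k = 1146.971230… → ⌈·⌉ = 1147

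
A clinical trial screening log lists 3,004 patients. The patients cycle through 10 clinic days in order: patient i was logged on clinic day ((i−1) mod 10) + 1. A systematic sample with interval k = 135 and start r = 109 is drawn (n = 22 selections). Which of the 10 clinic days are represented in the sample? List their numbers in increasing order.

4, 9

Consecutive selections differ by k = 135, so their clinic day numbers differ by 135 mod 10 = 5.
gcd(135, 10) = 5, so the sample visits 10/5 = 2 distinct residues mod 10.
Start 109 is clinic day 9; the clinic days hit are 4, 9.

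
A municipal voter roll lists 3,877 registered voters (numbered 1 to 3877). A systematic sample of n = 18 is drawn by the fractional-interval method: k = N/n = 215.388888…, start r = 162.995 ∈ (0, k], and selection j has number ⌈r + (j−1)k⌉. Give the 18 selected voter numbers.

163, 379, 594, 810, 1025, 1240, 1456, 1671, 1887, 2102, 2317, 2533, 2748, 2964, 3179, 3394, 3610, 3825

j=1: r + 0k = 162.995 → ⌈·⌉ = 163
j=2: r + 1k = 378.383888… → ⌈·⌉ = 379
j=3: r + 2k = 593.772777… → ⌈·⌉ = 594
j=4: r + 3k = 809.161666… → ⌈·⌉ = 810
j=5: r + 4k = 1024.550555… → ⌈·⌉ = 1025
j=6: r + 5k = 1239.939444… → ⌈·⌉ = 1240
j=7: r + 6k = 1455.328333… → ⌈·⌉ = 1456
j=8: r + 7k = 1670.717222… → ⌈·⌉ = 1671
j=9: r + 8k = 1886.106111… → ⌈·⌉ = 1887
j=10: r + 9k = 2101.495 → ⌈·⌉ = 2102
j=11: r + 10k = 2316.883888… → ⌈·⌉ = 2317
j=12: r + 11k = 2532.272777… → ⌈·⌉ = 2533
j=13: r + 12k = 2747.661666… → ⌈·⌉ = 2748
j=14: r + 13k = 2963.050555… → ⌈·⌉ = 2964
j=15: r + 14k = 3178.439444… → ⌈·⌉ = 3179
j=16: r + 15k = 3393.828333… → ⌈·⌉ = 3394
j=17: r + 16k = 3609.217222… → ⌈·⌉ = 3610
j=18: r + 17k = 3824.606111… → ⌈·⌉ = 3825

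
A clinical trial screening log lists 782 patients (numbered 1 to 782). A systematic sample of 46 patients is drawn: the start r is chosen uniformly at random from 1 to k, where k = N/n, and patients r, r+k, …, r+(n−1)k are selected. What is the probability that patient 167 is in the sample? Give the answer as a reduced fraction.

k = 782/46 = 17.
Patient 167 is selected iff r ≡ 167 (mod 17); exactly one such r in {1,…,17}.
Inclusion probability = 1/17.

1/17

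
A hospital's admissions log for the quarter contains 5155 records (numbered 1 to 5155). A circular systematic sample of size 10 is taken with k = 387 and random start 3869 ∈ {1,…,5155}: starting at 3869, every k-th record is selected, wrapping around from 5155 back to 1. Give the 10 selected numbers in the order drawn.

Selection 1: 3869
Selection 2: 3869 + 387 = 4256
Selection 3: 4256 + 387 = 4643
Selection 4: 4643 + 387 = 5030
Selection 5: 5030 + 387 = 5417 → 5417 − 5155 = 262
Selection 6: 262 + 387 = 649
Selection 7: 649 + 387 = 1036
Selection 8: 1036 + 387 = 1423
Selection 9: 1423 + 387 = 1810
Selection 10: 1810 + 387 = 2197

3869, 4256, 4643, 5030, 262, 649, 1036, 1423, 1810, 2197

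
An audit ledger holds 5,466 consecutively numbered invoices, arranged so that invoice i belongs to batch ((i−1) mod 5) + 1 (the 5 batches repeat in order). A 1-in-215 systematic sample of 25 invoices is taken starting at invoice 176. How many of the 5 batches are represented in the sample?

1

Consecutive selections differ by k = 215, so their batch numbers differ by 215 mod 5 = 0.
gcd(215, 5) = 5, so the sample visits 5/5 = 1 distinct residues mod 5.
Start 176 is batch 1; the batches hit are 1.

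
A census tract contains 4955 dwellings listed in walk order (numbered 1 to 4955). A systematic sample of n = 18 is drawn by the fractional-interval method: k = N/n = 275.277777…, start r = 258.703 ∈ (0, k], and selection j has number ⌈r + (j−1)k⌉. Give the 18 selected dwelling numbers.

j=1: r + 0k = 258.703 → ⌈·⌉ = 259
j=2: r + 1k = 533.980777… → ⌈·⌉ = 534
j=3: r + 2k = 809.258555… → ⌈·⌉ = 810
j=4: r + 3k = 1084.536333… → ⌈·⌉ = 1085
j=5: r + 4k = 1359.814111… → ⌈·⌉ = 1360
j=6: r + 5k = 1635.091888… → ⌈·⌉ = 1636
j=7: r + 6k = 1910.369666… → ⌈·⌉ = 1911
j=8: r + 7k = 2185.647444… → ⌈·⌉ = 2186
j=9: r + 8k = 2460.925222… → ⌈·⌉ = 2461
j=10: r + 9k = 2736.203 → ⌈·⌉ = 2737
j=11: r + 10k = 3011.480777… → ⌈·⌉ = 3012
j=12: r + 11k = 3286.758555… → ⌈·⌉ = 3287
j=13: r + 12k = 3562.036333… → ⌈·⌉ = 3563
j=14: r + 13k = 3837.314111… → ⌈·⌉ = 3838
j=15: r + 14k = 4112.591888… → ⌈·⌉ = 4113
j=16: r + 15k = 4387.869666… → ⌈·⌉ = 4388
j=17: r + 16k = 4663.147444… → ⌈·⌉ = 4664
j=18: r + 17k = 4938.425222… → ⌈·⌉ = 4939

259, 534, 810, 1085, 1360, 1636, 1911, 2186, 2461, 2737, 3012, 3287, 3563, 3838, 4113, 4388, 4664, 4939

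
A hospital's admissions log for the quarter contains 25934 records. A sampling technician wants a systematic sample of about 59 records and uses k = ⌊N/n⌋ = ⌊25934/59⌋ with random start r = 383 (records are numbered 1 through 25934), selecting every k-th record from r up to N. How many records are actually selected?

59

k = ⌊25934/59⌋ = 439
Achieved size = ⌊(25934 − 383)/439⌋ + 1 = ⌊25551/439⌋ + 1 = 58 + 1 = 59
(last selection: 383 + 58×439 = 25845 ≤ 25934; next would be 26284 > 25934)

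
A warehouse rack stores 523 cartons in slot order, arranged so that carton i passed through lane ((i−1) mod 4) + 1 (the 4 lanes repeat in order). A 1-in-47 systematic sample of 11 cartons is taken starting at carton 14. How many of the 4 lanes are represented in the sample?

4

Consecutive selections differ by k = 47, so their lane numbers differ by 47 mod 4 = 3.
gcd(47, 4) = 1, so the sample visits 4/1 = 4 distinct residues mod 4.
Start 14 is lane 2; the lanes hit are 1, 2, 3, 4.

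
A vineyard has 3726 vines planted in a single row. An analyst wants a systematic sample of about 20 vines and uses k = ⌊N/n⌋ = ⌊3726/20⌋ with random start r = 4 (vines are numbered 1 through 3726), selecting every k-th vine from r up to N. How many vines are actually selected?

21

k = ⌊3726/20⌋ = 186
Achieved size = ⌊(3726 − 4)/186⌋ + 1 = ⌊3722/186⌋ + 1 = 20 + 1 = 21
(last selection: 4 + 20×186 = 3724 ≤ 3726; next would be 3910 > 3726)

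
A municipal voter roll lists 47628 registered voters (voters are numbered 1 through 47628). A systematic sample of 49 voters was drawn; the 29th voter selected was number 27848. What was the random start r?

k = 47628/49 = 972
r = 27848 − (29−1)×972 = 27848 − 27216 = 632

632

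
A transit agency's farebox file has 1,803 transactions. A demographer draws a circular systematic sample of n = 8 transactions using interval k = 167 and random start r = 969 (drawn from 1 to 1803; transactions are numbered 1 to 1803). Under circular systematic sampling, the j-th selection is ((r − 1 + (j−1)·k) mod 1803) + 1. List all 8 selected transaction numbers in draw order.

969, 1136, 1303, 1470, 1637, 1, 168, 335

Selection 1: 969
Selection 2: 969 + 167 = 1136
Selection 3: 1136 + 167 = 1303
Selection 4: 1303 + 167 = 1470
Selection 5: 1470 + 167 = 1637
Selection 6: 1637 + 167 = 1804 → 1804 − 1803 = 1
Selection 7: 1 + 167 = 168
Selection 8: 168 + 167 = 335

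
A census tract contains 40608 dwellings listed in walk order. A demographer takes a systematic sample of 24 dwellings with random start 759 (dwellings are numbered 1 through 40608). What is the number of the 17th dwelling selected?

k = 40608/24 = 1692
17th selection = r + (17−1)·k = 759 + 16×1692 = 759 + 27072 = 27831

27831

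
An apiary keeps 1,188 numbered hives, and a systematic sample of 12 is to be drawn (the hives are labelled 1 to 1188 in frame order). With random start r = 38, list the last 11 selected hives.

k = N/n = 1188/12 = 99
2nd selection = 38 + 1×99 = 137
3rd: 137 + 99 = 236
4th: 236 + 99 = 335
5th: 335 + 99 = 434
6th: 434 + 99 = 533
7th: 533 + 99 = 632
8th: 632 + 99 = 731
9th: 731 + 99 = 830
10th: 830 + 99 = 929
11th: 929 + 99 = 1028
12th: 1028 + 99 = 1127

137, 236, 335, 434, 533, 632, 731, 830, 929, 1028, 1127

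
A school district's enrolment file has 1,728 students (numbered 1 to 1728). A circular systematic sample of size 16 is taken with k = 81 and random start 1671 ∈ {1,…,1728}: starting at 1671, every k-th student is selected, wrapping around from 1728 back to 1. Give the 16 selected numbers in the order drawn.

1671, 24, 105, 186, 267, 348, 429, 510, 591, 672, 753, 834, 915, 996, 1077, 1158

Selection 1: 1671
Selection 2: 1671 + 81 = 1752 → 1752 − 1728 = 24
Selection 3: 24 + 81 = 105
Selection 4: 105 + 81 = 186
Selection 5: 186 + 81 = 267
Selection 6: 267 + 81 = 348
Selection 7: 348 + 81 = 429
Selection 8: 429 + 81 = 510
Selection 9: 510 + 81 = 591
Selection 10: 591 + 81 = 672
Selection 11: 672 + 81 = 753
Selection 12: 753 + 81 = 834
Selection 13: 834 + 81 = 915
Selection 14: 915 + 81 = 996
Selection 15: 996 + 81 = 1077
Selection 16: 1077 + 81 = 1158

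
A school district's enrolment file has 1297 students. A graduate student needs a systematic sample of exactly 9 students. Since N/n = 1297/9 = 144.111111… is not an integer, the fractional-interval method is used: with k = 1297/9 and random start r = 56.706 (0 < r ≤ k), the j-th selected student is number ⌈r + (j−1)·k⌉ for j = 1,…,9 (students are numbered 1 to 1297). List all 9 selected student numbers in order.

j=1: r + 0k = 56.706 → ⌈·⌉ = 57
j=2: r + 1k = 200.817111… → ⌈·⌉ = 201
j=3: r + 2k = 344.928222… → ⌈·⌉ = 345
j=4: r + 3k = 489.039333… → ⌈·⌉ = 490
j=5: r + 4k = 633.150444… → ⌈·⌉ = 634
j=6: r + 5k = 777.261555… → ⌈·⌉ = 778
j=7: r + 6k = 921.372666… → ⌈·⌉ = 922
j=8: r + 7k = 1065.483777… → ⌈·⌉ = 1066
j=9: r + 8k = 1209.594888… → ⌈·⌉ = 1210

57, 201, 345, 490, 634, 778, 922, 1066, 1210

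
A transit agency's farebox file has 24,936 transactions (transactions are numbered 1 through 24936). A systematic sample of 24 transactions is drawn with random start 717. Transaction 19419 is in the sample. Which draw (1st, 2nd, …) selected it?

19

k = 24936/24 = 1039
position = (19419 − 717)/1039 + 1 = 18702/1039 + 1 = 18 + 1 = 19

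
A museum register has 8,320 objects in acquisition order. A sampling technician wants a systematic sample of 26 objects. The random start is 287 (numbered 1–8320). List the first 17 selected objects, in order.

287, 607, 927, 1247, 1567, 1887, 2207, 2527, 2847, 3167, 3487, 3807, 4127, 4447, 4767, 5087, 5407

k = N/n = 8320/26 = 320
object 1: 287
object 2: 287 + 320 = 607
object 3: 607 + 320 = 927
object 4: 927 + 320 = 1247
object 5: 1247 + 320 = 1567
object 6: 1567 + 320 = 1887
object 7: 1887 + 320 = 2207
object 8: 2207 + 320 = 2527
object 9: 2527 + 320 = 2847
object 10: 2847 + 320 = 3167
object 11: 3167 + 320 = 3487
object 12: 3487 + 320 = 3807
object 13: 3807 + 320 = 4127
object 14: 4127 + 320 = 4447
object 15: 4447 + 320 = 4767
object 16: 4767 + 320 = 5087
object 17: 5087 + 320 = 5407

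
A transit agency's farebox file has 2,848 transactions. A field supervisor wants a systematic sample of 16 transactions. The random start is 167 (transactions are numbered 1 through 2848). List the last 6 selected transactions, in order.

k = N/n = 2848/16 = 178
11th selection = 167 + 10×178 = 1947
12th: 1947 + 178 = 2125
13th: 2125 + 178 = 2303
14th: 2303 + 178 = 2481
15th: 2481 + 178 = 2659
16th: 2659 + 178 = 2837

1947, 2125, 2303, 2481, 2659, 2837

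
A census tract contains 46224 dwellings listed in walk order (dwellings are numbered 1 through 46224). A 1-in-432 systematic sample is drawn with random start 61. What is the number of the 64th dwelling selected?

27277

k = 432
64th selection = r + (64−1)·k = 61 + 63×432 = 61 + 27216 = 27277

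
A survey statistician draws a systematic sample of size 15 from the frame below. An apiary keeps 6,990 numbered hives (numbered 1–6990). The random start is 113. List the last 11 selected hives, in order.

k = N/n = 6990/15 = 466
5th selection = 113 + 4×466 = 1977
6th: 1977 + 466 = 2443
7th: 2443 + 466 = 2909
8th: 2909 + 466 = 3375
9th: 3375 + 466 = 3841
10th: 3841 + 466 = 4307
11th: 4307 + 466 = 4773
12th: 4773 + 466 = 5239
13th: 5239 + 466 = 5705
14th: 5705 + 466 = 6171
15th: 6171 + 466 = 6637

1977, 2443, 2909, 3375, 3841, 4307, 4773, 5239, 5705, 6171, 6637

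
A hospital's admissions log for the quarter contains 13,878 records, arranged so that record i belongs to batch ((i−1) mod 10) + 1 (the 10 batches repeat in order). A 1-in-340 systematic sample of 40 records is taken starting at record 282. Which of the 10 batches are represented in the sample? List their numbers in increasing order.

2

Consecutive selections differ by k = 340, so their batch numbers differ by 340 mod 10 = 0.
gcd(340, 10) = 10, so the sample visits 10/10 = 1 distinct residues mod 10.
Start 282 is batch 2; the batches hit are 2.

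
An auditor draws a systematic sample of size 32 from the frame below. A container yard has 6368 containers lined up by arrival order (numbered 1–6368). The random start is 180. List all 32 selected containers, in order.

180, 379, 578, 777, 976, 1175, 1374, 1573, 1772, 1971, 2170, 2369, 2568, 2767, 2966, 3165, 3364, 3563, 3762, 3961, 4160, 4359, 4558, 4757, 4956, 5155, 5354, 5553, 5752, 5951, 6150, 6349

k = N/n = 6368/32 = 199
container 1: 180
container 2: 180 + 199 = 379
container 3: 379 + 199 = 578
container 4: 578 + 199 = 777
container 5: 777 + 199 = 976
container 6: 976 + 199 = 1175
container 7: 1175 + 199 = 1374
container 8: 1374 + 199 = 1573
container 9: 1573 + 199 = 1772
container 10: 1772 + 199 = 1971
container 11: 1971 + 199 = 2170
container 12: 2170 + 199 = 2369
container 13: 2369 + 199 = 2568
container 14: 2568 + 199 = 2767
container 15: 2767 + 199 = 2966
container 16: 2966 + 199 = 3165
container 17: 3165 + 199 = 3364
container 18: 3364 + 199 = 3563
container 19: 3563 + 199 = 3762
container 20: 3762 + 199 = 3961
container 21: 3961 + 199 = 4160
container 22: 4160 + 199 = 4359
container 23: 4359 + 199 = 4558
container 24: 4558 + 199 = 4757
container 25: 4757 + 199 = 4956
container 26: 4956 + 199 = 5155
container 27: 5155 + 199 = 5354
container 28: 5354 + 199 = 5553
container 29: 5553 + 199 = 5752
container 30: 5752 + 199 = 5951
container 31: 5951 + 199 = 6150
container 32: 6150 + 199 = 6349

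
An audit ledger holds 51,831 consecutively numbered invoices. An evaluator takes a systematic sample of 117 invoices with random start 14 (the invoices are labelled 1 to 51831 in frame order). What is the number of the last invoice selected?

k = 51831/117 = 443
117th selection = r + (117−1)·k = 14 + 116×443 = 14 + 51388 = 51402

51402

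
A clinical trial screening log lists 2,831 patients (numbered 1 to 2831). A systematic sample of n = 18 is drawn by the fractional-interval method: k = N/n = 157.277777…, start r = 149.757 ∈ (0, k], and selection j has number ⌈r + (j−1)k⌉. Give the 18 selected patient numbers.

150, 308, 465, 622, 779, 937, 1094, 1251, 1408, 1566, 1723, 1880, 2038, 2195, 2352, 2509, 2667, 2824

j=1: r + 0k = 149.757 → ⌈·⌉ = 150
j=2: r + 1k = 307.034777… → ⌈·⌉ = 308
j=3: r + 2k = 464.312555… → ⌈·⌉ = 465
j=4: r + 3k = 621.590333… → ⌈·⌉ = 622
j=5: r + 4k = 778.868111… → ⌈·⌉ = 779
j=6: r + 5k = 936.145888… → ⌈·⌉ = 937
j=7: r + 6k = 1093.423666… → ⌈·⌉ = 1094
j=8: r + 7k = 1250.701444… → ⌈·⌉ = 1251
j=9: r + 8k = 1407.979222… → ⌈·⌉ = 1408
j=10: r + 9k = 1565.257 → ⌈·⌉ = 1566
j=11: r + 10k = 1722.534777… → ⌈·⌉ = 1723
j=12: r + 11k = 1879.812555… → ⌈·⌉ = 1880
j=13: r + 12k = 2037.090333… → ⌈·⌉ = 2038
j=14: r + 13k = 2194.368111… → ⌈·⌉ = 2195
j=15: r + 14k = 2351.645888… → ⌈·⌉ = 2352
j=16: r + 15k = 2508.923666… → ⌈·⌉ = 2509
j=17: r + 16k = 2666.201444… → ⌈·⌉ = 2667
j=18: r + 17k = 2823.479222… → ⌈·⌉ = 2824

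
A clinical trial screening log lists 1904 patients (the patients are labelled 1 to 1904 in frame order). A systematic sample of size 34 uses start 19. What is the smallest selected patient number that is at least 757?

k = 1904/34 = 56
Steps past start: ⌈(757 − 19)/56⌉ = ⌈738/56⌉ = 14
Selected patient: 19 + 14×56 = 803

803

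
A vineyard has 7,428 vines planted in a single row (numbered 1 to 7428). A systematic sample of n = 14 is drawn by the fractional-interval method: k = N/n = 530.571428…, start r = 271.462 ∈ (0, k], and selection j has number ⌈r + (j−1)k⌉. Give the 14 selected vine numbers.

j=1: r + 0k = 271.462 → ⌈·⌉ = 272
j=2: r + 1k = 802.033428… → ⌈·⌉ = 803
j=3: r + 2k = 1332.604857… → ⌈·⌉ = 1333
j=4: r + 3k = 1863.176285… → ⌈·⌉ = 1864
j=5: r + 4k = 2393.747714… → ⌈·⌉ = 2394
j=6: r + 5k = 2924.319142… → ⌈·⌉ = 2925
j=7: r + 6k = 3454.890571… → ⌈·⌉ = 3455
j=8: r + 7k = 3985.462 → ⌈·⌉ = 3986
j=9: r + 8k = 4516.033428… → ⌈·⌉ = 4517
j=10: r + 9k = 5046.604857… → ⌈·⌉ = 5047
j=11: r + 10k = 5577.176285… → ⌈·⌉ = 5578
j=12: r + 11k = 6107.747714… → ⌈·⌉ = 6108
j=13: r + 12k = 6638.319142… → ⌈·⌉ = 6639
j=14: r + 13k = 7168.890571… → ⌈·⌉ = 7169

272, 803, 1333, 1864, 2394, 2925, 3455, 3986, 4517, 5047, 5578, 6108, 6639, 7169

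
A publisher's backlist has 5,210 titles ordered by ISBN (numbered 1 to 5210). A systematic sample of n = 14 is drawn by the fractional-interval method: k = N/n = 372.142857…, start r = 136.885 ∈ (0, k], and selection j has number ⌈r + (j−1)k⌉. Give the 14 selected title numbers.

137, 510, 882, 1254, 1626, 1998, 2370, 2742, 3115, 3487, 3859, 4231, 4603, 4975

j=1: r + 0k = 136.885 → ⌈·⌉ = 137
j=2: r + 1k = 509.027857… → ⌈·⌉ = 510
j=3: r + 2k = 881.170714… → ⌈·⌉ = 882
j=4: r + 3k = 1253.313571… → ⌈·⌉ = 1254
j=5: r + 4k = 1625.456428… → ⌈·⌉ = 1626
j=6: r + 5k = 1997.599285… → ⌈·⌉ = 1998
j=7: r + 6k = 2369.742142… → ⌈·⌉ = 2370
j=8: r + 7k = 2741.885 → ⌈·⌉ = 2742
j=9: r + 8k = 3114.027857… → ⌈·⌉ = 3115
j=10: r + 9k = 3486.170714… → ⌈·⌉ = 3487
j=11: r + 10k = 3858.313571… → ⌈·⌉ = 3859
j=12: r + 11k = 4230.456428… → ⌈·⌉ = 4231
j=13: r + 12k = 4602.599285… → ⌈·⌉ = 4603
j=14: r + 13k = 4974.742142… → ⌈·⌉ = 4975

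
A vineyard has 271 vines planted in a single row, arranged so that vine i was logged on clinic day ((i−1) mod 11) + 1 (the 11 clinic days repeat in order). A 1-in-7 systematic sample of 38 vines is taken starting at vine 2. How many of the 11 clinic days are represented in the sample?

11

Consecutive selections differ by k = 7, so their clinic day numbers differ by 7 mod 11 = 7.
gcd(7, 11) = 1, so the sample visits 11/1 = 11 distinct residues mod 11.
Start 2 is clinic day 2; the clinic days hit are 1, 2, 3, 4, 5, 6, 7, 8, 9, 10, 11.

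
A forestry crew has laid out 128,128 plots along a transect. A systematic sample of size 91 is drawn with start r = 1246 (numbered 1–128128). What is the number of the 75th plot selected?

105438

k = 128128/91 = 1408
75th selection = r + (75−1)·k = 1246 + 74×1408 = 1246 + 104192 = 105438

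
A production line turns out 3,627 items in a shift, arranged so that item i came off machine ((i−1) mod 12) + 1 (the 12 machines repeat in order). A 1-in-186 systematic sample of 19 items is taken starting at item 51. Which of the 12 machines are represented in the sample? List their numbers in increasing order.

Consecutive selections differ by k = 186, so their machine numbers differ by 186 mod 12 = 6.
gcd(186, 12) = 6, so the sample visits 12/6 = 2 distinct residues mod 12.
Start 51 is machine 3; the machines hit are 3, 9.

3, 9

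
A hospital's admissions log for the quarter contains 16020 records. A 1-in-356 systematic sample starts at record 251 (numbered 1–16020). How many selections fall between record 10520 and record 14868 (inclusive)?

13

k = 356
First selection ≥ 10520: 251 + ⌈(10520−251)/356⌉·356 = 251 + 29×356 = 10575
Last selection ≤ 14868: 251 + ⌊(14868−251)/356⌋·356 = 251 + 41×356 = 14847
Count = 41 − 29 + 1 = 13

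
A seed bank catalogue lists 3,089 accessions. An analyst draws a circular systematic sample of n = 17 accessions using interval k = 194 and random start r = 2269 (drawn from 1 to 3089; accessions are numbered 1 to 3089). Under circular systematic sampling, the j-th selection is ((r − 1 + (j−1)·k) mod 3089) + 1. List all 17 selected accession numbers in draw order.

Selection 1: 2269
Selection 2: 2269 + 194 = 2463
Selection 3: 2463 + 194 = 2657
Selection 4: 2657 + 194 = 2851
Selection 5: 2851 + 194 = 3045
Selection 6: 3045 + 194 = 3239 → 3239 − 3089 = 150
Selection 7: 150 + 194 = 344
Selection 8: 344 + 194 = 538
Selection 9: 538 + 194 = 732
Selection 10: 732 + 194 = 926
Selection 11: 926 + 194 = 1120
Selection 12: 1120 + 194 = 1314
Selection 13: 1314 + 194 = 1508
Selection 14: 1508 + 194 = 1702
Selection 15: 1702 + 194 = 1896
Selection 16: 1896 + 194 = 2090
Selection 17: 2090 + 194 = 2284

2269, 2463, 2657, 2851, 3045, 150, 344, 538, 732, 926, 1120, 1314, 1508, 1702, 1896, 2090, 2284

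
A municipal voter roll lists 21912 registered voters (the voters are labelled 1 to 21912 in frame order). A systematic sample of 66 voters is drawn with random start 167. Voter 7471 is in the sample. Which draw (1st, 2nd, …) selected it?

23

k = 21912/66 = 332
position = (7471 − 167)/332 + 1 = 7304/332 + 1 = 22 + 1 = 23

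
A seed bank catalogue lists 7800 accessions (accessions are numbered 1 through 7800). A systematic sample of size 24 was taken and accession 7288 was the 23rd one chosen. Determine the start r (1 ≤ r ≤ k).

138

k = 7800/24 = 325
r = 7288 − (23−1)×325 = 7288 − 7150 = 138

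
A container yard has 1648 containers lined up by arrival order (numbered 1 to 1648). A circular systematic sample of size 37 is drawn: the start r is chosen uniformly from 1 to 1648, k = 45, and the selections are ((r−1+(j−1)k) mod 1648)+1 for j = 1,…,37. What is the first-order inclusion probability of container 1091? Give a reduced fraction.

For each position j, as r ranges over 1…1648 the j-th selection hits every container exactly once, so container 1091 is selected for exactly 37 of the 1648 starts.
Inclusion probability = 37/1648.

37/1648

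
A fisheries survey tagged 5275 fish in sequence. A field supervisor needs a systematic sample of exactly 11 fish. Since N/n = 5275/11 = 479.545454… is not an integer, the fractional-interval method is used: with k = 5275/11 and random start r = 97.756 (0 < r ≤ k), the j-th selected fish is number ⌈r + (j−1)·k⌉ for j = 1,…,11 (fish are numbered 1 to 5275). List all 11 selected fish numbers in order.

98, 578, 1057, 1537, 2016, 2496, 2976, 3455, 3935, 4414, 4894

j=1: r + 0k = 97.756 → ⌈·⌉ = 98
j=2: r + 1k = 577.301454… → ⌈·⌉ = 578
j=3: r + 2k = 1056.846909… → ⌈·⌉ = 1057
j=4: r + 3k = 1536.392363… → ⌈·⌉ = 1537
j=5: r + 4k = 2015.937818… → ⌈·⌉ = 2016
j=6: r + 5k = 2495.483272… → ⌈·⌉ = 2496
j=7: r + 6k = 2975.028727… → ⌈·⌉ = 2976
j=8: r + 7k = 3454.574181… → ⌈·⌉ = 3455
j=9: r + 8k = 3934.119636… → ⌈·⌉ = 3935
j=10: r + 9k = 4413.665090… → ⌈·⌉ = 4414
j=11: r + 10k = 4893.210545… → ⌈·⌉ = 4894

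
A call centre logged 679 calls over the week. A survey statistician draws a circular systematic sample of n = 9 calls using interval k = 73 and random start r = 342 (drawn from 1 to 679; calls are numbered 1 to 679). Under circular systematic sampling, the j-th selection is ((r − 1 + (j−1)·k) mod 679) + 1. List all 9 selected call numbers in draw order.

Selection 1: 342
Selection 2: 342 + 73 = 415
Selection 3: 415 + 73 = 488
Selection 4: 488 + 73 = 561
Selection 5: 561 + 73 = 634
Selection 6: 634 + 73 = 707 → 707 − 679 = 28
Selection 7: 28 + 73 = 101
Selection 8: 101 + 73 = 174
Selection 9: 174 + 73 = 247

342, 415, 488, 561, 634, 28, 101, 174, 247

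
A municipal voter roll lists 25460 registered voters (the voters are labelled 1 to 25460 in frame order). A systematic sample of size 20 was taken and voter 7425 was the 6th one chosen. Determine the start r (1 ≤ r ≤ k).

1060

k = 25460/20 = 1273
r = 7425 − (6−1)×1273 = 7425 − 6365 = 1060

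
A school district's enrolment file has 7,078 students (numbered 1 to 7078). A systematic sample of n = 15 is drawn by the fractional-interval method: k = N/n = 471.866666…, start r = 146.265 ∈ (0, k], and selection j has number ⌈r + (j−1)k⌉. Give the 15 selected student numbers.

147, 619, 1090, 1562, 2034, 2506, 2978, 3450, 3922, 4394, 4865, 5337, 5809, 6281, 6753

j=1: r + 0k = 146.265 → ⌈·⌉ = 147
j=2: r + 1k = 618.131666… → ⌈·⌉ = 619
j=3: r + 2k = 1089.998333… → ⌈·⌉ = 1090
j=4: r + 3k = 1561.865 → ⌈·⌉ = 1562
j=5: r + 4k = 2033.731666… → ⌈·⌉ = 2034
j=6: r + 5k = 2505.598333… → ⌈·⌉ = 2506
j=7: r + 6k = 2977.465 → ⌈·⌉ = 2978
j=8: r + 7k = 3449.331666… → ⌈·⌉ = 3450
j=9: r + 8k = 3921.198333… → ⌈·⌉ = 3922
j=10: r + 9k = 4393.065 → ⌈·⌉ = 4394
j=11: r + 10k = 4864.931666… → ⌈·⌉ = 4865
j=12: r + 11k = 5336.798333… → ⌈·⌉ = 5337
j=13: r + 12k = 5808.665 → ⌈·⌉ = 5809
j=14: r + 13k = 6280.531666… → ⌈·⌉ = 6281
j=15: r + 14k = 6752.398333… → ⌈·⌉ = 6753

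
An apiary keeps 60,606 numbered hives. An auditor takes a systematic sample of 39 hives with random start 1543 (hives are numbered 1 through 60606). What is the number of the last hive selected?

k = 60606/39 = 1554
39th selection = r + (39−1)·k = 1543 + 38×1554 = 1543 + 59052 = 60595

60595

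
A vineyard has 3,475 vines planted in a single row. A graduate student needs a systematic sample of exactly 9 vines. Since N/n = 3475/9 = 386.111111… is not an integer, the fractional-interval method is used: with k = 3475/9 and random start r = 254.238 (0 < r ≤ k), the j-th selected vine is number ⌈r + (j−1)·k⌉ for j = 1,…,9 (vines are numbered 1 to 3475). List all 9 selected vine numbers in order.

255, 641, 1027, 1413, 1799, 2185, 2571, 2958, 3344

j=1: r + 0k = 254.238 → ⌈·⌉ = 255
j=2: r + 1k = 640.349111… → ⌈·⌉ = 641
j=3: r + 2k = 1026.460222… → ⌈·⌉ = 1027
j=4: r + 3k = 1412.571333… → ⌈·⌉ = 1413
j=5: r + 4k = 1798.682444… → ⌈·⌉ = 1799
j=6: r + 5k = 2184.793555… → ⌈·⌉ = 2185
j=7: r + 6k = 2570.904666… → ⌈·⌉ = 2571
j=8: r + 7k = 2957.015777… → ⌈·⌉ = 2958
j=9: r + 8k = 3343.126888… → ⌈·⌉ = 3344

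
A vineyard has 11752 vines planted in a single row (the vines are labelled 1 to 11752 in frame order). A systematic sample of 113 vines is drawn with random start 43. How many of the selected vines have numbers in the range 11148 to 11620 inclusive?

k = 11752/113 = 104
First selection ≥ 11148: 43 + ⌈(11148−43)/104⌉·104 = 43 + 107×104 = 11171
Last selection ≤ 11620: 43 + ⌊(11620−43)/104⌋·104 = 43 + 111×104 = 11587
Count = 111 − 107 + 1 = 5

5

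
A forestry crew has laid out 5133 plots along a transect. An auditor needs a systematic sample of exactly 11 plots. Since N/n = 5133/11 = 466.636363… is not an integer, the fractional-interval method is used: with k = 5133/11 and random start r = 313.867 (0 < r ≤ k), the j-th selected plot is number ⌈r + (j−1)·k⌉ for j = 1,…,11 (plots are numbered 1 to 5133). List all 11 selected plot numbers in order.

314, 781, 1248, 1714, 2181, 2648, 3114, 3581, 4047, 4514, 4981

j=1: r + 0k = 313.867 → ⌈·⌉ = 314
j=2: r + 1k = 780.503363… → ⌈·⌉ = 781
j=3: r + 2k = 1247.139727… → ⌈·⌉ = 1248
j=4: r + 3k = 1713.776090… → ⌈·⌉ = 1714
j=5: r + 4k = 2180.412454… → ⌈·⌉ = 2181
j=6: r + 5k = 2647.048818… → ⌈·⌉ = 2648
j=7: r + 6k = 3113.685181… → ⌈·⌉ = 3114
j=8: r + 7k = 3580.321545… → ⌈·⌉ = 3581
j=9: r + 8k = 4046.957909… → ⌈·⌉ = 4047
j=10: r + 9k = 4513.594272… → ⌈·⌉ = 4514
j=11: r + 10k = 4980.230636… → ⌈·⌉ = 4981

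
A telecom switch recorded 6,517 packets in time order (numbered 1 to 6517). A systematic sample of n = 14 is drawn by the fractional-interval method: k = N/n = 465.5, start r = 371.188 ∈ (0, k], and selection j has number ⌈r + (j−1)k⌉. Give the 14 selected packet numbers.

j=1: r + 0k = 371.188 → ⌈·⌉ = 372
j=2: r + 1k = 836.688 → ⌈·⌉ = 837
j=3: r + 2k = 1302.188 → ⌈·⌉ = 1303
j=4: r + 3k = 1767.688 → ⌈·⌉ = 1768
j=5: r + 4k = 2233.188 → ⌈·⌉ = 2234
j=6: r + 5k = 2698.688 → ⌈·⌉ = 2699
j=7: r + 6k = 3164.188 → ⌈·⌉ = 3165
j=8: r + 7k = 3629.688 → ⌈·⌉ = 3630
j=9: r + 8k = 4095.188 → ⌈·⌉ = 4096
j=10: r + 9k = 4560.688 → ⌈·⌉ = 4561
j=11: r + 10k = 5026.188 → ⌈·⌉ = 5027
j=12: r + 11k = 5491.688 → ⌈·⌉ = 5492
j=13: r + 12k = 5957.188 → ⌈·⌉ = 5958
j=14: r + 13k = 6422.688 → ⌈·⌉ = 6423

372, 837, 1303, 1768, 2234, 2699, 3165, 3630, 4096, 4561, 5027, 5492, 5958, 6423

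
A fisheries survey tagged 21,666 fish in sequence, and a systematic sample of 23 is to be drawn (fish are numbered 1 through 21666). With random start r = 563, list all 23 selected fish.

k = N/n = 21666/23 = 942
fish 1: 563
fish 2: 563 + 942 = 1505
fish 3: 1505 + 942 = 2447
fish 4: 2447 + 942 = 3389
fish 5: 3389 + 942 = 4331
fish 6: 4331 + 942 = 5273
fish 7: 5273 + 942 = 6215
fish 8: 6215 + 942 = 7157
fish 9: 7157 + 942 = 8099
fish 10: 8099 + 942 = 9041
fish 11: 9041 + 942 = 9983
fish 12: 9983 + 942 = 10925
fish 13: 10925 + 942 = 11867
fish 14: 11867 + 942 = 12809
fish 15: 12809 + 942 = 13751
fish 16: 13751 + 942 = 14693
fish 17: 14693 + 942 = 15635
fish 18: 15635 + 942 = 16577
fish 19: 16577 + 942 = 17519
fish 20: 17519 + 942 = 18461
fish 21: 18461 + 942 = 19403
fish 22: 19403 + 942 = 20345
fish 23: 20345 + 942 = 21287

563, 1505, 2447, 3389, 4331, 5273, 6215, 7157, 8099, 9041, 9983, 10925, 11867, 12809, 13751, 14693, 15635, 16577, 17519, 18461, 19403, 20345, 21287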